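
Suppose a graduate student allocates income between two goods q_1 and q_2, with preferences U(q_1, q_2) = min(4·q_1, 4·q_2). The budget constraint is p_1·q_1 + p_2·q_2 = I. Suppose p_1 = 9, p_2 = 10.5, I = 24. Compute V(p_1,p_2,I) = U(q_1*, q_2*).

V = 4.9231

Leontief preferences: the optimum is at the kink where q_1/4 = q_2/4, i.e. q_2 = q_1.
Budget: p_1·q_1 + p_2·q_1 = I, so (4·p_1 + 4·p_2)·q_1 = 4·I.
Demand: q_1*(p_1,p_2,I) = 4·I/(4·p_1 + 4·p_2), q_2* = 4·I/(4·p_1 + 4·p_2).
Here 4·9 + 4·10.5 = 78, giving q_1* = 1.2308 and q_2* = 1.2308.
Utility at the optimum: U(1.2308, 1.2308) = 4.9231.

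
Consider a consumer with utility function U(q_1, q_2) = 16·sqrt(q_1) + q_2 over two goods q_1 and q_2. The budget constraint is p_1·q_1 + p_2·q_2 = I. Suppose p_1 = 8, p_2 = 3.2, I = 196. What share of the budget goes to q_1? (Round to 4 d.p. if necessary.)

Solve: √q_1 = 8·p_2/p_1, so q_1*(p_1,p_2) = (8·p_2/p_1)², and q_2* = (I − p_1·q_1*)/p_2.
Plugging in: q_1* = (8·3.2/8)² = 10.24, q_2* = 35.65.
Expenditure on q_1: 8·10.24 = 81.92; share = 0.418.

share on q_1 = 0.418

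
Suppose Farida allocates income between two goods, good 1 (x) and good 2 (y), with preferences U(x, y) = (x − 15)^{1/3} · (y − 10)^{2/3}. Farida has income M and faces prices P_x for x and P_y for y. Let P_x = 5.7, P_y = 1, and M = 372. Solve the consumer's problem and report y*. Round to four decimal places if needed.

y* = 194.3333

MRS = (1/2)·(y−10)/(x−15). Tangency with P_x/P_y gives y−10 = 2·(P_x/P_y)·(x−15).
Substituting into the budget: x* = 15 + 1/3·(M − 15·P_x − 10·P_y)/P_x, and y* = 10 + 2/3·(…)/P_y.
Discretionary income = 372 − 15·5.7 − 10·1 = 276.5; y* = 10 + 2/3·276.5/1 = 194.3333.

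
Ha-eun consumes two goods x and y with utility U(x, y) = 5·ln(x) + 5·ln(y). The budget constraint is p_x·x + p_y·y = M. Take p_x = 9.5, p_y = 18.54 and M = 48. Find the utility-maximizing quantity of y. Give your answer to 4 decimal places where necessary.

y* = 1.2945

MU_x/MU_y = (5·y)/(5·x); tangency sets this equal to p_x/p_y.
Rearranging, p_y·y = p_x·x. Substituting into the budget gives p_x·x·(1 + 1) = M.
Demand: x*(p_x,p_y,M) = 0.5·M/p_x and y* = 0.5·M/p_y.
At p_x=9.5, p_y=18.54, M=48: y* = 0.5·48/18.54 = 1.2945.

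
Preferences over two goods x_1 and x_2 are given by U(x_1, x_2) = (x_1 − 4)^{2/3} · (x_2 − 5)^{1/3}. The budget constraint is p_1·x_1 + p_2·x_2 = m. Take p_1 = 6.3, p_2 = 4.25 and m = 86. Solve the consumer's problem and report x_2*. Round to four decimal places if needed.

x_2* = 8.102

Substituting into the budget: x_1* = 4 + 2/3·(m − 4·p_1 − 5·p_2)/p_1, and x_2* = 5 + 1/3·(…)/p_2.
Discretionary income = 86 − 4·6.3 − 5·4.25 = 39.55; x_2* = 5 + 1/3·39.55/4.25 = 8.102.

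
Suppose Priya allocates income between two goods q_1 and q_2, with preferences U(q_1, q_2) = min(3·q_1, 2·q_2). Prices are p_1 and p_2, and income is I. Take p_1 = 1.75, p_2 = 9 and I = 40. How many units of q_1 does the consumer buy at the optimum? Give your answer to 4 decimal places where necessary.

Leontief preferences: the optimum is at the kink where q_1/2 = q_2/3, i.e. q_2 = (3/2)·q_1.
Budget: p_1·q_1 + p_2·(3/2)·q_1 = I, so (2·p_1 + 3·p_2)·q_1 = 2·I.
Demand: q_1*(p_1,p_2,I) = 2·I/(2·p_1 + 3·p_2), q_2* = 3·I/(2·p_1 + 3·p_2).
Here 2·1.75 + 3·9 = 30.5, giving q_1* = 2.623.

q_1* = 2.623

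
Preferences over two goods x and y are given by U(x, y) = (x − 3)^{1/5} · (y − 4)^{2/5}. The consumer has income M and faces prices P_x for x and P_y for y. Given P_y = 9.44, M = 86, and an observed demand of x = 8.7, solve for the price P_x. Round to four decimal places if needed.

P_x = 2.4

This is Cobb-Douglas in (x−3, y−4): tangency gives 0.2·P_y·(y−4) = 0.4·P_x·(x−3).
Substituting into the budget: x* = 3 + 1/3·(M − 3·P_x − 4·P_y)/P_x, and y* = 4 + 2/3·(…)/P_y.
Set x* = 8.7 in the demand function and solve for P_x: P_x = 2.4.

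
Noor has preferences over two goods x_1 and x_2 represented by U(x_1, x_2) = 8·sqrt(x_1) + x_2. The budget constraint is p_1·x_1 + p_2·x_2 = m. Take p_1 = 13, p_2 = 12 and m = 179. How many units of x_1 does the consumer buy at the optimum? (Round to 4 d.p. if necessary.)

MU_x_1 = 4/√x_1, MU_x_2 = 1. Tangency: 4/√x_1 = p_1/p_2.
Thus x_1* = (4·p_2/p_1)² — independent of m — with the rest of income spent on x_2.
Plugging in: x_1* = (4·12/13)² = 13.6331.

x_1* = 13.6331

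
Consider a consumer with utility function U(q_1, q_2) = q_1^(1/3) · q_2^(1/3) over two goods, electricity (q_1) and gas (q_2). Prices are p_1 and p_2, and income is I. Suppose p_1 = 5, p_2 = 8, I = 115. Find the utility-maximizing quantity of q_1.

The MRS is q_2/q_1. Set MRS = p_1/p_2.
Rearranging, p_2·q_2 = p_1·q_1. Substituting into the budget gives p_1·q_1·(1 + 1) = I.
Demand: q_1*(p_1,p_2,I) = 0.5·I/p_1 and q_2* = 0.5·I/p_2.
At p_1=5, p_2=8, I=115: q_1* = 0.5·115/5 = 11.5.

q_1* = 11.5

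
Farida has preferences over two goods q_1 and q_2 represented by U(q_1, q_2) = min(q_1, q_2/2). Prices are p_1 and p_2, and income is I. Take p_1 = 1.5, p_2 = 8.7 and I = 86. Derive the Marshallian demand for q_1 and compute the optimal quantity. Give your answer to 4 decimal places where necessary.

With perfect complements, no substitution: consume in ratio q_1:q_2 = 1:2.
Budget: p_1·q_1 + p_2·2·q_1 = I, so (p_1 + 2·p_2)·q_1 = I.
Demand: q_1*(p_1,p_2,I) = I/(p_1 + 2·p_2), q_2* = 2·I/(p_1 + 2·p_2).
Here 1.5 + 2·8.7 = 18.9, giving q_1* = 4.5503.

q_1* = 4.5503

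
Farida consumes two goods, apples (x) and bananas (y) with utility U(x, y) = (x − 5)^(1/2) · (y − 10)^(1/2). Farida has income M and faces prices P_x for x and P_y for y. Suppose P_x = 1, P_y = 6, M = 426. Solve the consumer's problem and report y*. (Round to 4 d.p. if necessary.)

MRS = (y−10)/(x−5). Tangency with P_x/P_y gives y−10 = (P_x/P_y)·(x−5).
Substituting into the budget: x* = 5 + 0.5·(M − 5·P_x − 10·P_y)/P_x, and y* = 10 + 0.5·(…)/P_y.
Discretionary income = 426 − 5·1 − 10·6 = 361; y* = 10 + 0.5·361/6 = 40.0833.

y* = 40.0833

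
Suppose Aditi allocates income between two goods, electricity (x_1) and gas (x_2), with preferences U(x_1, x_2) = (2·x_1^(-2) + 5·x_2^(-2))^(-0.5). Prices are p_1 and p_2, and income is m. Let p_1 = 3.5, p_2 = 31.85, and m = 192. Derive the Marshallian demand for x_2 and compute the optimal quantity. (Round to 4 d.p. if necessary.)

MRS = MU_x_1/MU_x_2 = (2/5)·(x_2/x_1)^(3). Set equal to p_1/p_2.
Solve for the ratio: x_2/x_1 = [(5/2)·p_1/p_2]^(1/3).
With the ratio pinned down, the budget gives x_1* = m/(p_1 + p_2·(x_2/x_1)) and x_2* = (x_2/x_1)·x_1*.
Numerically x_2/x_1 = 0.650079, so x_1* = 192/(3.5 + 31.85·0.650079) = 7.9322 and x_2* = 0.650079·7.9322 = 5.1566.

x_2* = 5.1566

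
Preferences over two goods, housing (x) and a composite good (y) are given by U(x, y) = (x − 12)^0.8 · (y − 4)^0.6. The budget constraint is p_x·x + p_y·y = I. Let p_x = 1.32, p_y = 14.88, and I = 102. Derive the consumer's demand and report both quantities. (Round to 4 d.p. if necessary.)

MRS = (4/3)·(y−4)/(x−12). Tangency with p_x/p_y gives y−4 = (3/4)·(p_x/p_y)·(x−12).
After buying the subsistence bundle (12, 4), a share 4/7 of the remaining income goes to x: x* = 12 + 4/7·(I − 12p_x − 4p_y)/p_x.
Discretionary income = 102 − 12·1.32 − 4·14.88 = 26.64; x* = 12 + 4/7·26.64/1.32 = 23.5325; y* = 4 + 3/7·26.64/14.88 = 4.7673.

x* = 23.5325, y* = 4.7673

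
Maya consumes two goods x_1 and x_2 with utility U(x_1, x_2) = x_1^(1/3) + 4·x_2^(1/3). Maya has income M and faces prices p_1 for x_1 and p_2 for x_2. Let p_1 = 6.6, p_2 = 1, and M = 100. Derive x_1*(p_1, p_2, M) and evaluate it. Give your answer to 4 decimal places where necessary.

MRS = MU_x_1/MU_x_2 = (1/4)·(x_2/x_1)^(2/3). Set equal to p_1/p_2.
Solve for the ratio: x_2/x_1 = [4·p_1/p_2]^(1.5).
With the ratio pinned down, the budget gives x_1* = M/(p_1 + p_2·(x_2/x_1)) and x_2* = (x_2/x_1)·x_1*.
Numerically x_2/x_1 = 135.645656, so x_1* = 100/(6.6 + 1·135.645656) = 0.703.

x_1* = 0.703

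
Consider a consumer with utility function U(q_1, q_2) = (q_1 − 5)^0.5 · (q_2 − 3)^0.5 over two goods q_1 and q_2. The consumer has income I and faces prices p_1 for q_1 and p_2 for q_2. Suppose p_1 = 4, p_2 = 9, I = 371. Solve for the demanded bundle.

q_1* = 45.5, q_2* = 21

Let q_1' = q_1−5, q_2' = q_2−3. MRS = q_2'/q_1' = p_1/p_2.
After buying the subsistence bundle (5, 3), a share 0.5 of the remaining income goes to q_1: q_1* = 5 + 0.5·(I − 5p_1 − 3p_2)/p_1.
Discretionary income = 371 − 5·4 − 3·9 = 324; q_1* = 5 + 0.5·324/4 = 45.5; q_2* = 3 + 0.5·324/9 = 21.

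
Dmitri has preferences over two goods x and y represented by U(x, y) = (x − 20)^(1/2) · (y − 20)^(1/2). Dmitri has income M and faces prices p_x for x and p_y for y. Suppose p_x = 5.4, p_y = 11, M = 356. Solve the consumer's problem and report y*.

y* = 21.2727

Let x' = x−20, y' = y−20. MRS = y'/x' = p_x/p_y.
After buying the subsistence bundle (20, 20), a share 0.5 of the remaining income goes to x: x* = 20 + 0.5·(M − 20p_x − 20p_y)/p_x.
Discretionary income = 356 − 20·5.4 − 20·11 = 28; y* = 20 + 0.5·28/11 = 21.2727.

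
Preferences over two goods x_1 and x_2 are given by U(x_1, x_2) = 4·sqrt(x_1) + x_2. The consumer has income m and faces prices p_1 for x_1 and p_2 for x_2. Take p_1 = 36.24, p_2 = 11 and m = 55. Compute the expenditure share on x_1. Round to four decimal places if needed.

share on x_1 = 0.2428

MU_x_1 = 2/√x_1, MU_x_2 = 1. Tangency: 2/√x_1 = p_1/p_2.
Solve: √x_1 = 2·p_2/p_1, so x_1*(p_1,p_2) = (2·p_2/p_1)², and x_2* = (m − p_1·x_1*)/p_2.
Plugging in: x_1* = (2·11/36.24)² = 0.3685, x_2* = 3.7859.
Expenditure on x_1: 36.24·0.3685 = 13.3554; share = 0.2428.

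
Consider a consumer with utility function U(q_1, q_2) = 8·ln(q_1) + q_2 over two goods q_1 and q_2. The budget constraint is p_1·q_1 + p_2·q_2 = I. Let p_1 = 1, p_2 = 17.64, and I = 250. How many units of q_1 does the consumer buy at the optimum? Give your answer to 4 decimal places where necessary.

MU_q_1 = 8/q_1, MU_q_2 = 1. Tangency: 8/q_1 = p_1/p_2.
So q_1*(p_1,p_2) = 8·p_2/p_1, independent of income; and q_2* = (I − 8·p_2)/p_2.
At the given prices: q_1* = 8·17.64/1 = 141.12.

q_1* = 141.12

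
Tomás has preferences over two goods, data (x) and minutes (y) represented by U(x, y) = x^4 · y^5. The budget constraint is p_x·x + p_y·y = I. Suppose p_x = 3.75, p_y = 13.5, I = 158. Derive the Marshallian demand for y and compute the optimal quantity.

y* = 6.5021

Tangency: MRS = (4/5)·y/x = p_x/p_y.
So 4·p_y·y = 5·p_x·x; combined with the budget, a share 4/9 of income goes to x.
Demand: x*(p_x,p_y,I) = 4/9·I/p_x and y* = 5/9·I/p_y.
At p_x=3.75, p_y=13.5, I=158: y* = 5/9·158/13.5 = 6.5021.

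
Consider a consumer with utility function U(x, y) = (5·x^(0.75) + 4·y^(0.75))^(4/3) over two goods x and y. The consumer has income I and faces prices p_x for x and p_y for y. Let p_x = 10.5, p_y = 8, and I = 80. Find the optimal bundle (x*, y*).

MU_x ∝ 5·x^(-0.25), MU_y ∝ 4·y^(-0.25), so MRS = (5/4)·(y/x)^(0.25) = p_x/p_y.
Hence y/x = ((4/5)·p_x/p_y)^(1/(0.25)), i.e. raised to the 4 power.
With the ratio pinned down, the budget gives x* = I/(p_x + p_y·(y/x)) and y* = (y/x)·x*.
Numerically y/x = 1.215506, so x* = 80/(10.5 + 8·1.215506) = 3.9557 and y* = 1.215506·3.9557 = 4.8082.

x* = 3.9557, y* = 4.8082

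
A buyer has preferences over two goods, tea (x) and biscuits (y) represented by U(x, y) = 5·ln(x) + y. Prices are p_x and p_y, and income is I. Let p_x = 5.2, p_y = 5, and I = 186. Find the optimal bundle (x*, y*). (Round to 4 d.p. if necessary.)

x* = 4.8077, y* = 32.2

MU_x = 5/x, MU_y = 1. Tangency: 5/x = p_x/p_y.
So x*(p_x,p_y) = 5·p_y/p_x, independent of income; and y* = (I − 5·p_y)/p_y.
At the given prices: x* = 5·5/5.2 = 4.8077, and y* = 32.2.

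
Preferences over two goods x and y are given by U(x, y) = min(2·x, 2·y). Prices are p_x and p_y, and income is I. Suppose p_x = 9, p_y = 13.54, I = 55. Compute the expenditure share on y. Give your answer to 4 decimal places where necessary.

share on y = 0.6007

Demand: x*(p_x,p_y,I) = 2·I/(2·p_x + 2·p_y), y* = 2·I/(2·p_x + 2·p_y).
Here 2·9 + 2·13.54 = 45.08, giving x* = 2.4401 and y* = 2.4401.
Expenditure on y: 13.54·2.4401 = 33.039; share = 0.6007.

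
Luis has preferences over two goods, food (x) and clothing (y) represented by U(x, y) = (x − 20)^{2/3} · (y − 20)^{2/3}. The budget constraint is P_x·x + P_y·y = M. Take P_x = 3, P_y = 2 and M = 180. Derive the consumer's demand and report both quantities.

x* = 33.3333, y* = 40

Let x' = x−20, y' = y−20. MRS = y'/x' = P_x/P_y.
Substituting into the budget: x* = 20 + 0.5·(M − 20·P_x − 20·P_y)/P_x, and y* = 20 + 0.5·(…)/P_y.
Discretionary income = 180 − 20·3 − 20·2 = 80; x* = 20 + 0.5·80/3 = 33.3333; y* = 20 + 0.5·80/2 = 40.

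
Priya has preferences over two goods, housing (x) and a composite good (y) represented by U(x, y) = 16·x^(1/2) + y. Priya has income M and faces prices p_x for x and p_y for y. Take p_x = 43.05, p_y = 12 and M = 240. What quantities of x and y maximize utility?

Thus x* = (8·p_y/p_x)² — independent of M — with the rest of income spent on y.
Plugging in: x* = (8·12/43.05)² = 4.9727, y* = 2.1603.

x* = 4.9727, y* = 2.1603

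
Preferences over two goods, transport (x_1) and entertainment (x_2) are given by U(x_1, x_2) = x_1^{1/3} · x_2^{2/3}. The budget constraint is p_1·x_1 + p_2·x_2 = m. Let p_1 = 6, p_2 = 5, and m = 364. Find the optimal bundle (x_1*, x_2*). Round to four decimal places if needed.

x_1* = 20.2222, x_2* = 48.5333

The MRS is (1/2)·x_2/x_1. Set MRS = p_1/p_2.
So 1/3·p_2·x_2 = 2/3·p_1·x_1; combined with the budget, a share 1/3 of income goes to x_1.
Demand: x_1*(p_1,p_2,m) = 1/3·m/p_1 and x_2* = 2/3·m/p_2.
At p_1=6, p_2=5, m=364: x_1* = 1/3·364/6 = 20.2222, x_2* = 48.5333.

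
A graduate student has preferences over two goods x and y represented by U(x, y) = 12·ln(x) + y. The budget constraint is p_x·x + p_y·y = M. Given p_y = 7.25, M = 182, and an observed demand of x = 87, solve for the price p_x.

Set MRS = p_x/p_y: (12/x)/1 = p_x/p_y.
So x*(p_x,p_y) = 12·p_y/p_x, independent of income; and y* = (M − 12·p_y)/p_y.
Set x* = 87 in the demand function and solve for p_x: p_x = 1.

p_x = 1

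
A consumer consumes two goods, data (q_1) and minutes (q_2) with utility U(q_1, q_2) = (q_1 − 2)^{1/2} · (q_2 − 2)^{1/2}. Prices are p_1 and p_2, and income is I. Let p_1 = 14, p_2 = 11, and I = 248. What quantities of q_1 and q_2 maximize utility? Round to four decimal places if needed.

Let q_1' = q_1−2, q_2' = q_2−2. MRS = q_2'/q_1' = p_1/p_2.
After buying the subsistence bundle (2, 2), a share 0.5 of the remaining income goes to q_1: q_1* = 2 + 0.5·(I − 2p_1 − 2p_2)/p_1.
Discretionary income = 248 − 2·14 − 2·11 = 198; q_1* = 2 + 0.5·198/14 = 9.0714; q_2* = 2 + 0.5·198/11 = 11.

q_1* = 9.0714, q_2* = 11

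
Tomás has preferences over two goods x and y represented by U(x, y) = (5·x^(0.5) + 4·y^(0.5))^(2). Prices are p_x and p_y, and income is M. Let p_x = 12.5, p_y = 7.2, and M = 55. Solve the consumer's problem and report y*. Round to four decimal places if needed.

y* = 4.0205

MRS = MU_x/MU_y = (5/4)·(y/x)^(0.5). Set equal to p_x/p_y.
Hence y/x = ((4/5)·p_x/p_y)^(1/(0.5)), i.e. raised to the 2 power.
With the ratio pinned down, the budget gives x* = M/(p_x + p_y·(y/x)) and y* = (y/x)·x*.
Numerically y/x = 1.929012, so x* = 55/(12.5 + 7.2·1.929012) = 2.0842 and y* = 1.929012·2.0842 = 4.0205.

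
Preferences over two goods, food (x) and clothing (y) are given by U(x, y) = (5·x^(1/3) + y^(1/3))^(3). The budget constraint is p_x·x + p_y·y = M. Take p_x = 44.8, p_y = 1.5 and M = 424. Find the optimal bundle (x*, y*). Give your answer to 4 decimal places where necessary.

MU_x ∝ 5·x^(-2/3), MU_y ∝ y^(-2/3), so MRS = 5·(y/x)^(2/3) = p_x/p_y.
Solve for the ratio: y/x = [(1/5)·p_x/p_y]^(1.5).
With the ratio pinned down, the budget gives x* = M/(p_x + p_y·(y/x)) and y* = (y/x)·x*.
Numerically y/x = 14.599068, so x* = 424/(44.8 + 1.5·14.599068) = 6.357 and y* = 14.599068·6.357 = 92.8056.

x* = 6.357, y* = 92.8056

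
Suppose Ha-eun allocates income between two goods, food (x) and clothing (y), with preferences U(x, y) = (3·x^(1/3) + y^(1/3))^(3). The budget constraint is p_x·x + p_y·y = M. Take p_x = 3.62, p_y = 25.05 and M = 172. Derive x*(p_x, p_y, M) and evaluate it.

MRS = MU_x/MU_y = 3·(y/x)^(2/3). Set equal to p_x/p_y.
Solve for the ratio: y/x = [(1/3)·p_x/p_y]^(1.5).
Substitute y = (y/x)·x into the budget: x* = M/(p_x + p_y·(y/x)).
Numerically y/x = 0.010572, so x* = 172/(3.62 + 25.05·0.010572) = 44.2747.

x* = 44.2747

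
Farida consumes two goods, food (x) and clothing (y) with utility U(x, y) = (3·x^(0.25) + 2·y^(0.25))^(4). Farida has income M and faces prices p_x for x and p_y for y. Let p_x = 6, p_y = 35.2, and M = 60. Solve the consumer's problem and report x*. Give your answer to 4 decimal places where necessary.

Substitute y = (y/x)·x into the budget: x* = M/(p_x + p_y·(y/x)).
Numerically y/x = 0.055041, so x* = 60/(6 + 35.2·0.055041) = 7.5591.

x* = 7.5591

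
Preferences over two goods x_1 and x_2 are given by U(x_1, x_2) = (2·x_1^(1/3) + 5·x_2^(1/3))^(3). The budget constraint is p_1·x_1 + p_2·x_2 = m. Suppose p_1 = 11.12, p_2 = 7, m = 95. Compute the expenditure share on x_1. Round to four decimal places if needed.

From the CES first-order condition, (2/5)·(x_2/x_1)^(2/3) = p_1/p_2.
Solve for the ratio: x_2/x_1 = [(5/2)·p_1/p_2]^(1.5).
Substitute x_2 = (x_2/x_1)·x_1 into the budget: x_1* = m/(p_1 + p_2·(x_2/x_1)).
Numerically x_2/x_1 = 7.914439, so x_1* = 95/(11.12 + 7·7.914439) = 1.4281 and x_2* = 7.914439·1.4281 = 11.3028.
Expenditure on x_1: 11.12·1.4281 = 15.8807; share = 0.1672.

share on x_1 = 0.1672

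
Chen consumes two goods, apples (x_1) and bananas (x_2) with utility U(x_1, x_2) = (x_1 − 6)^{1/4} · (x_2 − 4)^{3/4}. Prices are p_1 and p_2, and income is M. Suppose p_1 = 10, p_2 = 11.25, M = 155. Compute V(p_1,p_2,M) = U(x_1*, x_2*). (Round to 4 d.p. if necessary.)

MRS = (1/3)·(x_2−4)/(x_1−6). Tangency with p_1/p_2 gives x_2−4 = 3·(p_1/p_2)·(x_1−6).
Substituting into the budget: x_1* = 6 + 0.25·(M − 6·p_1 − 4·p_2)/p_1, and x_2* = 4 + 0.75·(…)/p_2.
Discretionary income = 155 − 6·10 − 4·11.25 = 50; x_1* = 6 + 0.25·50/10 = 7.25; x_2* = 4 + 0.75·50/11.25 = 7.3333.
Utility at the optimum: U(7.25, 7.3333) = 2.6085.

V = 2.6085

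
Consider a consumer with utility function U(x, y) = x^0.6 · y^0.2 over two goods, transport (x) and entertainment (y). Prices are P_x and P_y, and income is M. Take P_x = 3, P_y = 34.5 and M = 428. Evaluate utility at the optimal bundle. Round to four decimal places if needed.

V = 20.6987

At P_x=3, P_y=34.5, M=428: x* = 0.75·428/3 = 107, y* = 3.1014.
Utility at the optimum: U(107, 3.1014) = 20.6987.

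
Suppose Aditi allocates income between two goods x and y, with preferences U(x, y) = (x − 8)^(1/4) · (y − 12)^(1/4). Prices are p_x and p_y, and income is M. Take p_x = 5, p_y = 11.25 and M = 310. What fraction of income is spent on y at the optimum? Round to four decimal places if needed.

share on y = 0.6532

This is Cobb-Douglas in (x−8, y−12): tangency gives 0.25·p_y·(y−12) = 0.25·p_x·(x−8).
After buying the subsistence bundle (8, 12), a share 0.5 of the remaining income goes to x: x* = 8 + 0.5·(M − 8p_x − 12p_y)/p_x.
Discretionary income = 310 − 8·5 − 12·11.25 = 135; x* = 8 + 0.5·135/5 = 21.5; y* = 12 + 0.5·135/11.25 = 18.
Expenditure on y: 11.25·18 = 202.5; share = 0.6532.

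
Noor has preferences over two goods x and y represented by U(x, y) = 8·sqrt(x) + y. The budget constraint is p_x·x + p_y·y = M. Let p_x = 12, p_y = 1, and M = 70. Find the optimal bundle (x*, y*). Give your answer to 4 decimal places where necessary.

x* = 0.1111, y* = 68.6667

Thus x* = (4·p_y/p_x)² — independent of M — with the rest of income spent on y.
Plugging in: x* = (4·1/12)² = 0.1111, y* = 68.6667.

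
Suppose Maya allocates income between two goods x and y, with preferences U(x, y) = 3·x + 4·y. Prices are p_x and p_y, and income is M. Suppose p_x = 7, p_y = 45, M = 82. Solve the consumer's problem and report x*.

x* = 11.7143

Perfect substitutes: compare marginal utility per dollar. 3/p_x vs 4/p_y → 0.4286 vs 0.0889.
x gives more utility per dollar, so spend all income on x: x* = M/p_x, y* = 0.
Numerically: x* = 11.7143, y* = 0.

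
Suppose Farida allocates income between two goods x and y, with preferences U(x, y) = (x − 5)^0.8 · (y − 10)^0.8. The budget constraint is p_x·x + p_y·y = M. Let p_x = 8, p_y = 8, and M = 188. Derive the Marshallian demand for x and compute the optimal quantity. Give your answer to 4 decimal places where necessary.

Let x' = x−5, y' = y−10. MRS = y'/x' = p_x/p_y.
Substituting into the budget: x* = 5 + 0.5·(M − 5·p_x − 10·p_y)/p_x, and y* = 10 + 0.5·(…)/p_y.
Discretionary income = 188 − 5·8 − 10·8 = 68; x* = 5 + 0.5·68/8 = 9.25.

x* = 9.25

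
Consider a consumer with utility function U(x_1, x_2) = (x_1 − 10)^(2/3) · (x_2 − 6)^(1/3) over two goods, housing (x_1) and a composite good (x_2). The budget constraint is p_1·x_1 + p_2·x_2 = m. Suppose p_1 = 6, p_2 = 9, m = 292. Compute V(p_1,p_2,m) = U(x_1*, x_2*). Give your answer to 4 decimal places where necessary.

This is Cobb-Douglas in (x_1−10, x_2−6): tangency gives 2/3·p_2·(x_2−6) = 1/3·p_1·(x_1−10).
Substituting into the budget: x_1* = 10 + 2/3·(m − 10·p_1 − 6·p_2)/p_1, and x_2* = 6 + 1/3·(…)/p_2.
Discretionary income = 292 − 10·6 − 6·9 = 178; x_1* = 10 + 2/3·178/6 = 29.7778; x_2* = 6 + 1/3·178/9 = 12.5926.
Utility at the optimum: U(29.7778, 12.5926) = 13.7131.

V = 13.7131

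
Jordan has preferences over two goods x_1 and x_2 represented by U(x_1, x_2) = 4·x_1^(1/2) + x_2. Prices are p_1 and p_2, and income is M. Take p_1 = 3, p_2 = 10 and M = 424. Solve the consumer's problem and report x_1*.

x_1* = 44.4444

Solve: √x_1 = 2·p_2/p_1, so x_1*(p_1,p_2) = (2·p_2/p_1)², and x_2* = (M − p_1·x_1*)/p_2.
Plugging in: x_1* = (2·10/3)² = 44.4444.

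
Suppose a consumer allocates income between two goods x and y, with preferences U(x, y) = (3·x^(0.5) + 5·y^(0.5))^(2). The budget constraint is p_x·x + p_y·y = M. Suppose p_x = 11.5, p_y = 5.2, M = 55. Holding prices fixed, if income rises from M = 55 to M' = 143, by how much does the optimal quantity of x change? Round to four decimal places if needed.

MRS = MU_x/MU_y = (3/5)·(y/x)^(0.5). Set equal to p_x/p_y.
Hence y/x = ((5/3)·p_x/p_y)^(1/(0.5)), i.e. raised to the 2 power.
With the ratio pinned down, the budget gives x* = M/(p_x + p_y·(y/x)) and y* = (y/x)·x*.
Numerically y/x = 13.58584, so x* = 55/(11.5 + 5.2·13.58584) = 0.6695.
At M' = 143: x* = 1.7408. Change: 1.7408 − 0.6695 = 1.0713.

Δx* = 1.0713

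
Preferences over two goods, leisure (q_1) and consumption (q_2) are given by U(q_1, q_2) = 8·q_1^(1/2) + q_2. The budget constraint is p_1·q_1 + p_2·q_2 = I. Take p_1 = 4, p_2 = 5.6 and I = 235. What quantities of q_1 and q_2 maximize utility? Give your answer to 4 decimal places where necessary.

q_1* = 31.36, q_2* = 19.5643

Utility is quasi-linear in q_2; the FOC for q_1 is 4/√q_1 = p_1/p_2.
Solve: √q_1 = 4·p_2/p_1, so q_1*(p_1,p_2) = (4·p_2/p_1)², and q_2* = (I − p_1·q_1*)/p_2.
Plugging in: q_1* = (4·5.6/4)² = 31.36, q_2* = 19.5643.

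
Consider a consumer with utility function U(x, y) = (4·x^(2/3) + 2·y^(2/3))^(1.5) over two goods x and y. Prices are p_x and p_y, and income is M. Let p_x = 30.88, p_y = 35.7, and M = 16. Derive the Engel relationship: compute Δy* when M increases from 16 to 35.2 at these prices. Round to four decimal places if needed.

Δy* = 0.046

MRS = MU_x/MU_y = 2·(y/x)^(1/3). Set equal to p_x/p_y.
Hence y/x = ((1/2)·p_x/p_y)^(1/(1/3)), i.e. raised to the 3 power.
With the ratio pinned down, the budget gives x* = M/(p_x + p_y·(y/x)) and y* = (y/x)·x*.
Numerically y/x = 0.080898, so x* = 16/(30.88 + 35.7·0.080898) = 0.4738 and y* = 0.080898·0.4738 = 0.0383.
At M' = 35.2: y* = 0.0843. Change: 0.0843 − 0.0383 = 0.046.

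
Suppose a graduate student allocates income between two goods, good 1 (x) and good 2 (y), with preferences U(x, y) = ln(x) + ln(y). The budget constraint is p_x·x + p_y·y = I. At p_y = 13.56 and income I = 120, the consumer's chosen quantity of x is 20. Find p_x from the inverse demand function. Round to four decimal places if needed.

p_x = 3

Tangency: MRS = y/x = p_x/p_y.
So p_y·y = p_x·x; combined with the budget, a share 0.5 of income goes to x.
Demand: x*(p_x,p_y,I) = 0.5·I/p_x and y* = 0.5·I/p_y.
Set x* = 20 in the demand function and solve for p_x: p_x = 3.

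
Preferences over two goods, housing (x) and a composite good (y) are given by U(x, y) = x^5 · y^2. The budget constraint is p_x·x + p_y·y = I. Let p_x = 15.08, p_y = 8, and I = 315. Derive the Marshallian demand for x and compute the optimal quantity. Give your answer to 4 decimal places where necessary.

Tangency: MRS = (5/2)·y/x = p_x/p_y.
Rearranging, p_y·y = (2/5)·p_x·x. Substituting into the budget gives p_x·x·(1 + (2/5)) = I.
Demand: x*(p_x,p_y,I) = 5/7·I/p_x and y* = 2/7·I/p_y.
At p_x=15.08, p_y=8, I=315: x* = 5/7·315/15.08 = 14.9204.

x* = 14.9204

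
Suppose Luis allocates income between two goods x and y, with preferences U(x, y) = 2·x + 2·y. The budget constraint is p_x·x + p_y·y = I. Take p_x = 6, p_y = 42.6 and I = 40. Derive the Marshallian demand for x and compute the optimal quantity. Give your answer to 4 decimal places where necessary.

Perfect substitutes: compare marginal utility per dollar. 2/p_x vs 2/p_y → 0.3333 vs 0.0469.
x gives more utility per dollar, so spend all income on x: x* = I/p_x, y* = 0.
Numerically: x* = 6.6667, y* = 0.

x* = 6.6667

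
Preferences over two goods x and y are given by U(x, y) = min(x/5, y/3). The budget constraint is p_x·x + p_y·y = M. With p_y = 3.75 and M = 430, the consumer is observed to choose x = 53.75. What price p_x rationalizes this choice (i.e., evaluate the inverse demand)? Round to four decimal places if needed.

p_x = 5.75

With perfect complements, no substitution: consume in ratio x:y = 5:3.
Budget: p_x·x + p_y·(3/5)·x = M, so (5·p_x + 3·p_y)·x = 5·M.
Demand: x*(p_x,p_y,M) = 5·M/(5·p_x + 3·p_y), y* = 3·M/(5·p_x + 3·p_y).
Set x* = 53.75 in the demand function and solve for p_x: p_x = 5.75.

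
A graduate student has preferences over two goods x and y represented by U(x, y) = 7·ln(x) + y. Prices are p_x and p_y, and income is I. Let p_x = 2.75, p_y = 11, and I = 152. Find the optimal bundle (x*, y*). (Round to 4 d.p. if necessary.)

x* = 28, y* = 6.8182

Set MRS = p_x/p_y: (7/x)/1 = p_x/p_y.
So x*(p_x,p_y) = 7·p_y/p_x, independent of income; and y* = (I − 7·p_y)/p_y.
At the given prices: x* = 7·11/2.75 = 28, and y* = 6.8182.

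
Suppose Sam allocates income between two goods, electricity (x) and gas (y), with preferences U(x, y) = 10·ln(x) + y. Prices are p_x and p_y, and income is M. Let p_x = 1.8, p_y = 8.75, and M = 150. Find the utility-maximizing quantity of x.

Set MRS = p_x/p_y: (10/x)/1 = p_x/p_y.
So x*(p_x,p_y) = 10·p_y/p_x, independent of income; and y* = (M − 10·p_y)/p_y.
At the given prices: x* = 10·8.75/1.8 = 48.6111.

x* = 48.6111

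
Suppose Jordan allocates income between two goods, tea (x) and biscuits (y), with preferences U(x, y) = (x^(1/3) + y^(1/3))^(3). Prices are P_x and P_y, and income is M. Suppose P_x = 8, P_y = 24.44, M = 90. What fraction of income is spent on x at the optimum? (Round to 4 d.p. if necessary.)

share on x = 0.6361

MU_x ∝ x^(-2/3), MU_y ∝ y^(-2/3), so MRS = (y/x)^(2/3) = P_x/P_y.
Solve for the ratio: y/x = [P_x/P_y]^(1.5).
With the ratio pinned down, the budget gives x* = M/(P_x + P_y·(y/x)) and y* = (y/x)·x*.
Numerically y/x = 0.187276, so x* = 90/(8 + 24.44·0.187276) = 7.1559 and y* = 0.187276·7.1559 = 1.3401.
Expenditure on x: 8·7.1559 = 57.2472; share = 0.6361.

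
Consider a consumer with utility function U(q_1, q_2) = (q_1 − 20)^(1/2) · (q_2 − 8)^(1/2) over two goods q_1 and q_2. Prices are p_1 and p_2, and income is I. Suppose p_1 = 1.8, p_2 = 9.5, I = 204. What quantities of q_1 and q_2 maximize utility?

q_1* = 45.5556, q_2* = 12.8421

After buying the subsistence bundle (20, 8), a share 0.5 of the remaining income goes to q_1: q_1* = 20 + 0.5·(I − 20p_1 − 8p_2)/p_1.
Discretionary income = 204 − 20·1.8 − 8·9.5 = 92; q_1* = 20 + 0.5·92/1.8 = 45.5556; q_2* = 8 + 0.5·92/9.5 = 12.8421.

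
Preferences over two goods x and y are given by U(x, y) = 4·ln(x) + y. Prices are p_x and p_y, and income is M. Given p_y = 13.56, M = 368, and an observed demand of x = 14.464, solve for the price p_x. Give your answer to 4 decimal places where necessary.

p_x = 3.75

Set MRS = p_x/p_y: (4/x)/1 = p_x/p_y.
So x*(p_x,p_y) = 4·p_y/p_x, independent of income; and y* = (M − 4·p_y)/p_y.
Set x* = 14.464 in the demand function and solve for p_x: p_x = 3.75.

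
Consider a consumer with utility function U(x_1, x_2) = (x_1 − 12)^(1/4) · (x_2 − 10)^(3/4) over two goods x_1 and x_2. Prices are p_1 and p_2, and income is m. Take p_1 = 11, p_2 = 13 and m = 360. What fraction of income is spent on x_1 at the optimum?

share on x_1 = 0.4347

Let x_1' = x_1−12, x_2' = x_2−10. MRS = (1/3)·x_2'/x_1' = p_1/p_2.
Substituting into the budget: x_1* = 12 + 0.25·(m − 12·p_1 − 10·p_2)/p_1, and x_2* = 10 + 0.75·(…)/p_2.
Discretionary income = 360 − 12·11 − 10·13 = 98; x_1* = 12 + 0.25·98/11 = 14.2273; x_2* = 10 + 0.75·98/13 = 15.6538.
Expenditure on x_1: 11·14.2273 = 156.5; share = 0.4347.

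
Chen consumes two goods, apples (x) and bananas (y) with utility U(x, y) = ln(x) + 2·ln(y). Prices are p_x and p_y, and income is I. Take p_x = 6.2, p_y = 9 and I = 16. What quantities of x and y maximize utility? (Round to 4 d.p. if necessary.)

x* = 0.8602, y* = 1.1852

The MRS is (1/2)·y/x. Set MRS = p_x/p_y.
So p_y·y = 2·p_x·x; combined with the budget, a share 1/3 of income goes to x.
Demand: x*(p_x,p_y,I) = 1/3·I/p_x and y* = 2/3·I/p_y.
At p_x=6.2, p_y=9, I=16: x* = 1/3·16/6.2 = 0.8602, y* = 1.1852.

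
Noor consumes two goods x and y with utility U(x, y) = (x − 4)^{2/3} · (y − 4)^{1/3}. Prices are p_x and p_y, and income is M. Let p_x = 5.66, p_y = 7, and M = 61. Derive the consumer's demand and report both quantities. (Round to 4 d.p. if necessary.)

x* = 5.2203, y* = 4.4933

After buying the subsistence bundle (4, 4), a share 2/3 of the remaining income goes to x: x* = 4 + 2/3·(M − 4p_x − 4p_y)/p_x.
Discretionary income = 61 − 4·5.66 − 4·7 = 10.36; x* = 4 + 2/3·10.36/5.66 = 5.2203; y* = 4 + 1/3·10.36/7 = 4.4933.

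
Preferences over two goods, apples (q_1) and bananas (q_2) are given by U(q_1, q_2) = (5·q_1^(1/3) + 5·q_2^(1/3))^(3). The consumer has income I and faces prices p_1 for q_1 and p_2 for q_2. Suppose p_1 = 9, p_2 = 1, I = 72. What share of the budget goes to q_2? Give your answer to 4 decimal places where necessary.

From the CES first-order condition, (q_2/q_1)^(2/3) = p_1/p_2.
Solve for the ratio: q_2/q_1 = [p_1/p_2]^(1.5).
Substitute q_2 = (q_2/q_1)·q_1 into the budget: q_1* = I/(p_1 + p_2·(q_2/q_1)).
Numerically q_2/q_1 = 27, so q_1* = 72/(9 + 1·27) = 2 and q_2* = 27·2 = 54.
Expenditure on q_2: 1·54 = 54; share = 0.75.

share on q_2 = 0.75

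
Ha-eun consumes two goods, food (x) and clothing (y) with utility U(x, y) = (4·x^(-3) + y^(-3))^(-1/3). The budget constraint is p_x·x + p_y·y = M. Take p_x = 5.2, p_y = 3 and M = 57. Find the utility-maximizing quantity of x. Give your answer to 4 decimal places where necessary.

With the ratio pinned down, the budget gives x* = M/(p_x + p_y·(y/x)) and y* = (y/x)·x*.
Numerically y/x = 0.811345, so x* = 57/(5.2 + 3·0.811345) = 7.4666.

x* = 7.4666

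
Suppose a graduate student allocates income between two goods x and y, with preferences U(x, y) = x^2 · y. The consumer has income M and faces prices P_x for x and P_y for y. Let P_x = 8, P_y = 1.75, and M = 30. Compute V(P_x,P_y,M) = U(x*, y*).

V = 35.7143

The MRS is 2·y/x. Set MRS = P_x/P_y.
Rearranging, P_y·y = (1/2)·P_x·x. Substituting into the budget gives P_x·x·(1 + (1/2)) = M.
Demand: x*(P_x,P_y,M) = 2/3·M/P_x and y* = 1/3·M/P_y.
At P_x=8, P_y=1.75, M=30: x* = 2/3·30/8 = 2.5, y* = 5.7143.
Utility at the optimum: U(2.5, 5.7143) = 35.7143.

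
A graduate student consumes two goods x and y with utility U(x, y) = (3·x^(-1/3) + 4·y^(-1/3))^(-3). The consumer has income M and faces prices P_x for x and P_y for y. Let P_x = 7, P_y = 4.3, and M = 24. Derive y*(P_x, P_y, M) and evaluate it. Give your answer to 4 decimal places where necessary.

With the ratio pinned down, the budget gives x* = M/(P_x + P_y·(y/x)) and y* = (y/x)·x*.
Numerically y/x = 1.788242, so x* = 24/(7 + 4.3·1.788242) = 1.6338 and y* = 1.788242·1.6338 = 2.9217.

y* = 2.9217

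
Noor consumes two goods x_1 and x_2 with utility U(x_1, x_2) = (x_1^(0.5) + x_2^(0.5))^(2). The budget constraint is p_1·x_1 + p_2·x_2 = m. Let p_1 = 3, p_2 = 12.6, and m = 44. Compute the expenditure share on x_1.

share on x_1 = 0.8077

MRS = MU_x_1/MU_x_2 = (x_2/x_1)^(0.5). Set equal to p_1/p_2.
Solve for the ratio: x_2/x_1 = [p_1/p_2]^(2).
Substitute x_2 = (x_2/x_1)·x_1 into the budget: x_1* = m/(p_1 + p_2·(x_2/x_1)).
Numerically x_2/x_1 = 0.056689, so x_1* = 44/(3 + 12.6·0.056689) = 11.8462 and x_2* = 0.056689·11.8462 = 0.6716.
Expenditure on x_1: 3·11.8462 = 35.5385; share = 0.8077.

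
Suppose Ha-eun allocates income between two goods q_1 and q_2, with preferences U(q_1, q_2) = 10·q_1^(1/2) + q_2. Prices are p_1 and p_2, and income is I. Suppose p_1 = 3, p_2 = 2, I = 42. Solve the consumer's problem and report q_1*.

q_1* = 11.1111

MU_q_1 = 5/√q_1, MU_q_2 = 1. Tangency: 5/√q_1 = p_1/p_2.
Solve: √q_1 = 5·p_2/p_1, so q_1*(p_1,p_2) = (5·p_2/p_1)², and q_2* = (I − p_1·q_1*)/p_2.
Plugging in: q_1* = (5·2/3)² = 11.1111.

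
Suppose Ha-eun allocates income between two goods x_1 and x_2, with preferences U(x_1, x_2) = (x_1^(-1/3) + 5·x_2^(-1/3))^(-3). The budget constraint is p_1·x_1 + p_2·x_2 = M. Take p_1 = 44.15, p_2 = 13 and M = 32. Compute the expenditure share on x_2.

MRS = MU_x_1/MU_x_2 = (1/5)·(x_2/x_1)^(4/3). Set equal to p_1/p_2.
Hence x_2/x_1 = (5·p_1/p_2)^(1/(4/3)), i.e. raised to the 0.75 power.
Substitute x_2 = (x_2/x_1)·x_1 into the budget: x_1* = M/(p_1 + p_2·(x_2/x_1)).
Numerically x_2/x_1 = 8.36504, so x_1* = 32/(44.15 + 13·8.36504) = 0.2093 and x_2* = 8.36504·0.2093 = 1.7507.
Expenditure on x_2: 13·1.7507 = 22.7597; share = 0.7112.

share on x_2 = 0.7112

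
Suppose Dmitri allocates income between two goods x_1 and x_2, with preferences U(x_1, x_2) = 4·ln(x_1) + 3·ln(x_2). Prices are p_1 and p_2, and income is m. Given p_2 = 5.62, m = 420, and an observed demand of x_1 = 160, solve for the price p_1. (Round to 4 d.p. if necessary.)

The MRS is (4/3)·x_2/x_1. Set MRS = p_1/p_2.
So 4·p_2·x_2 = 3·p_1·x_1; combined with the budget, a share 4/7 of income goes to x_1.
Demand: x_1*(p_1,p_2,m) = 4/7·m/p_1 and x_2* = 3/7·m/p_2.
Set x_1* = 160 in the demand function and solve for p_1: p_1 = 1.5.

p_1 = 1.5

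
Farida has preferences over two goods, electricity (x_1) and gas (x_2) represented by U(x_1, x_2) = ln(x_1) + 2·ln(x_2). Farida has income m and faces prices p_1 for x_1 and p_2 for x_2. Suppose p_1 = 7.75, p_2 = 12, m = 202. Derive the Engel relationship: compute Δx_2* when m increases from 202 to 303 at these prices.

Tangency: MRS = (1/2)·x_2/x_1 = p_1/p_2.
Rearranging, p_2·x_2 = 2·p_1·x_1. Substituting into the budget gives p_1·x_1·(1 + 2) = m.
Demand: x_1*(p_1,p_2,m) = 1/3·m/p_1 and x_2* = 2/3·m/p_2.
At p_1=7.75, p_2=12, m=202: x_2* = 2/3·202/12 = 11.2222.
At m' = 303: x_2* = 16.8333. Change: 16.8333 − 11.2222 = 5.6111.

Δx_2* = 5.6111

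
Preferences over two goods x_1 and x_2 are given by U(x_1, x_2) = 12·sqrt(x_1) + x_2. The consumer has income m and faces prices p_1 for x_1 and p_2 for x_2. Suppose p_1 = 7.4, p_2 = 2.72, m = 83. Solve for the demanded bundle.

x_1* = 4.8638, x_2* = 17.2823

Solve: √x_1 = 6·p_2/p_1, so x_1*(p_1,p_2) = (6·p_2/p_1)², and x_2* = (m − p_1·x_1*)/p_2.
Plugging in: x_1* = (6·2.72/7.4)² = 4.8638, x_2* = 17.2823.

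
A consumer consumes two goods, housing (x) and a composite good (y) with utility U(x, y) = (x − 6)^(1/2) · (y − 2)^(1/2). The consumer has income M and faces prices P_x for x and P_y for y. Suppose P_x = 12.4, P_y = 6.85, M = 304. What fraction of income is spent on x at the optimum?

share on x = 0.5998

Let x' = x−6, y' = y−2. MRS = y'/x' = P_x/P_y.
After buying the subsistence bundle (6, 2), a share 0.5 of the remaining income goes to x: x* = 6 + 0.5·(M − 6P_x − 2P_y)/P_x.
Discretionary income = 304 − 6·12.4 − 2·6.85 = 215.9; x* = 6 + 0.5·215.9/12.4 = 14.7056; y* = 2 + 0.5·215.9/6.85 = 17.7591.
Expenditure on x: 12.4·14.7056 = 182.35; share = 0.5998.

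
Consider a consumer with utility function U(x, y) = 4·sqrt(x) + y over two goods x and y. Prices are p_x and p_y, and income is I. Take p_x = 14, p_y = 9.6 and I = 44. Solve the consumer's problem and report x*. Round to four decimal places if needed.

Plugging in: x* = (2·9.6/14)² = 1.8808.

x* = 1.8808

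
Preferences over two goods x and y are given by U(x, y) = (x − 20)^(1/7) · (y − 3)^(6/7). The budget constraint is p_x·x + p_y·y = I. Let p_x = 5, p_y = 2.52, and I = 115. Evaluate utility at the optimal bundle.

V = 1.7764

Let x' = x−20, y' = y−3. MRS = (1/6)·y'/x' = p_x/p_y.
After buying the subsistence bundle (20, 3), a share 1/7 of the remaining income goes to x: x* = 20 + 1/7·(I − 20p_x − 3p_y)/p_x.
Discretionary income = 115 − 20·5 − 3·2.52 = 7.44; x* = 20 + 1/7·7.44/5 = 20.2126; y* = 3 + 6/7·7.44/2.52 = 5.5306.
Utility at the optimum: U(20.2126, 5.5306) = 1.7764.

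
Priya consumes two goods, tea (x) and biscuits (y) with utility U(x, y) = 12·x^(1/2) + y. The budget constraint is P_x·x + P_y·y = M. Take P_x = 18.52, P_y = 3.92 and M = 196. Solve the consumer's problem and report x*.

Set MRS = P_x/P_y: 6·x^(−1/2) = P_x/P_y.
Solve: √x = 6·P_y/P_x, so x*(P_x,P_y) = (6·P_y/P_x)², and y* = (M − P_x·x*)/P_y.
Plugging in: x* = (6·3.92/18.52)² = 1.6128.

x* = 1.6128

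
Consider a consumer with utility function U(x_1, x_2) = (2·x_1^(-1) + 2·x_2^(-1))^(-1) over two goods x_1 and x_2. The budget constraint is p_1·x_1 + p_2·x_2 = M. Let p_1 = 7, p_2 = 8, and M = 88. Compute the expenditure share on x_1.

From the CES first-order condition, (x_2/x_1)^(2) = p_1/p_2.
Hence x_2/x_1 = (p_1/p_2)^(1/(2)), i.e. raised to the 0.5 power.
Substitute x_2 = (x_2/x_1)·x_1 into the budget: x_1* = M/(p_1 + p_2·(x_2/x_1)).
Numerically x_2/x_1 = 0.935414, so x_1* = 88/(7 + 8·0.935414) = 6.076 and x_2* = 0.935414·6.076 = 5.6835.
Expenditure on x_1: 7·6.076 = 42.5317; share = 0.4833.

share on x_1 = 0.4833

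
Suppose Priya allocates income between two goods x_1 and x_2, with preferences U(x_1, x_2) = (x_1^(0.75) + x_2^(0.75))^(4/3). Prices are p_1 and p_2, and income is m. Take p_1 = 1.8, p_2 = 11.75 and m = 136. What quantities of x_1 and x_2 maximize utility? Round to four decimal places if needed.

x_1* = 75.2849, x_2* = 0.0415

From the CES first-order condition, (x_2/x_1)^(0.25) = p_1/p_2.
Hence x_2/x_1 = (p_1/p_2)^(1/(0.25)), i.e. raised to the 4 power.
With the ratio pinned down, the budget gives x_1* = m/(p_1 + p_2·(x_2/x_1)) and x_2* = (x_2/x_1)·x_1*.
Numerically x_2/x_1 = 0.000551, so x_1* = 136/(1.8 + 11.75·0.000551) = 75.2849 and x_2* = 0.000551·75.2849 = 0.0415.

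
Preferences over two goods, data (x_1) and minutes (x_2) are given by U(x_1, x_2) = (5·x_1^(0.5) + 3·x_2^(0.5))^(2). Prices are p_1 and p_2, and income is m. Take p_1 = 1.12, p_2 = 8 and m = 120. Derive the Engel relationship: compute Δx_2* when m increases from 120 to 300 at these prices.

MU_x_1 ∝ 5·x_1^(-0.5), MU_x_2 ∝ 3·x_2^(-0.5), so MRS = (5/3)·(x_2/x_1)^(0.5) = p_1/p_2.
Hence x_2/x_1 = ((3/5)·p_1/p_2)^(1/(0.5)), i.e. raised to the 2 power.
Substitute x_2 = (x_2/x_1)·x_1 into the budget: x_1* = m/(p_1 + p_2·(x_2/x_1)).
Numerically x_2/x_1 = 0.007056, so x_1* = 120/(1.12 + 8·0.007056) = 102.002 and x_2* = 0.007056·102.002 = 0.7197.
At m' = 300: x_2* = 1.7993. Change: 1.7993 − 0.7197 = 1.0796.

Δx_2* = 1.0796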